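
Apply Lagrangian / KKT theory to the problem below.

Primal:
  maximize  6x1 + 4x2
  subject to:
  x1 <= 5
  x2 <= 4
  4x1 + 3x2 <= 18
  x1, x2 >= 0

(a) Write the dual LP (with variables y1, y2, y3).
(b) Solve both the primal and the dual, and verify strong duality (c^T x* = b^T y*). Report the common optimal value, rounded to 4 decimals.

The standard primal-dual pair for 'max c^T x s.t. A x <= b, x >= 0' is:
  Dual:  min b^T y  s.t.  A^T y >= c,  y >= 0.

So the dual LP is:
  minimize  5y1 + 4y2 + 18y3
  subject to:
    y1 + 4y3 >= 6
    y2 + 3y3 >= 4
    y1, y2, y3 >= 0

Solving the primal: x* = (4.5, 0).
  primal value c^T x* = 27.
Solving the dual: y* = (0, 0, 1.5).
  dual value b^T y* = 27.
Strong duality: c^T x* = b^T y*. Confirmed.

27


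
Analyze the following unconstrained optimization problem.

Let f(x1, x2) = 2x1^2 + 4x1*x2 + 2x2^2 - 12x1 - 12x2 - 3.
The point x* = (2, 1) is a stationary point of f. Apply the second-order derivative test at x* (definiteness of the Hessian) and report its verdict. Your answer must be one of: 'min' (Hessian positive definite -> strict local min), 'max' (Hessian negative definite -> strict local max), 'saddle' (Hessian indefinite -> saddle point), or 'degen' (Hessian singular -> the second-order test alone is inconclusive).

Compute the Hessian H = grad^2 f:
  H = [[4, 4], [4, 4]]
Verify stationarity: grad f(x*) = H x* + g = (0, 0).
Eigenvalues of H: 0, 8.
H has a zero eigenvalue (singular; positive semidefinite but not definite), so H is neither positive definite, negative definite, nor indefinite. The second-order test alone is inconclusive -> degen.
(Indeed, f is constant along the null direction of H through x*, so x* is not a strict local extremum.)

degen


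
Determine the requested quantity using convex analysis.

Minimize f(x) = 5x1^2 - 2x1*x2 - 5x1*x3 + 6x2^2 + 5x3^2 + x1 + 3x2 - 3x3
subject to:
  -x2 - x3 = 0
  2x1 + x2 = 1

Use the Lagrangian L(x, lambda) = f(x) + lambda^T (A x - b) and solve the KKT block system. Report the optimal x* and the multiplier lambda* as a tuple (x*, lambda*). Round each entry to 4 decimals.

Form the Lagrangian:
  L(x, lambda) = (1/2) x^T Q x + c^T x + lambda^T (A x - b)
Stationarity (grad_x L = 0): Q x + c + A^T lambda = 0.
Primal feasibility: A x = b.

This gives the KKT block system:
  [ Q   A^T ] [ x     ]   [-c ]
  [ A    0  ] [ lambda ] = [ b ]

Solving the linear system:
  x*      = (0.6047, -0.2093, 0.2093)
  lambda* = (-3.9302, -3.2093)
  f(x*)   = 1.2791

x* = (0.6047, -0.2093, 0.2093), lambda* = (-3.9302, -3.2093)


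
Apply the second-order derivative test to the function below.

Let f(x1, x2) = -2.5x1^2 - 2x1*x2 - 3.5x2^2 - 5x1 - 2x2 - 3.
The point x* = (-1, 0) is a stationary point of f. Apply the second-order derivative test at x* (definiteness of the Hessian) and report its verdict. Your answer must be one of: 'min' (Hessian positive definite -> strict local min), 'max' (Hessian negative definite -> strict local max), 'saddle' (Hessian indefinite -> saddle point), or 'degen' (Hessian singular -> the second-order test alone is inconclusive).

Compute the Hessian H = grad^2 f:
  H = [[-5, -2], [-2, -7]]
Verify stationarity: grad f(x*) = H x* + g = (0, 0).
Eigenvalues of H: -8.2361, -3.7639.
Both eigenvalues < 0, so H is negative definite -> x* is a strict local max.

max


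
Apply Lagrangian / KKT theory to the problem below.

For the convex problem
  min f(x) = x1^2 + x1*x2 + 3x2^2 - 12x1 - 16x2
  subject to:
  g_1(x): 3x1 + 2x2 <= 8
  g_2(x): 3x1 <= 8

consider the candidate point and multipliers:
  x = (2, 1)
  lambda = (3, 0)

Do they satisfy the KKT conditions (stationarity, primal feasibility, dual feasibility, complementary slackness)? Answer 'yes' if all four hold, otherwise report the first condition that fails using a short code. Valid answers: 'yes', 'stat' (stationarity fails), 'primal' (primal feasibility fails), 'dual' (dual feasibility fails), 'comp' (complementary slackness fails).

Gradient of f: grad f(x) = Q x + c = (-7, -8)
Constraint values g_i(x) = a_i^T x - b_i:
  g_1((2, 1)) = 0
  g_2((2, 1)) = -2
Stationarity residual: grad f(x) + sum_i lambda_i a_i = (2, -2)
  -> stationarity FAILS
Primal feasibility (all g_i <= 0): OK
Dual feasibility (all lambda_i >= 0): OK
Complementary slackness (lambda_i * g_i(x) = 0 for all i): OK

Verdict: the first failing condition is stationarity -> stat.

stat


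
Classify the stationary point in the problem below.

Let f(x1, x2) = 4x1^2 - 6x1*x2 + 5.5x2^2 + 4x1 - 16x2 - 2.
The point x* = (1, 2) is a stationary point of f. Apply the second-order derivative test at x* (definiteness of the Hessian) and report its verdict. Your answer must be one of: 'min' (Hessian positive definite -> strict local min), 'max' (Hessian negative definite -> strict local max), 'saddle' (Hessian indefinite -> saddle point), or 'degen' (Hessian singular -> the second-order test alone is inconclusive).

Compute the Hessian H = grad^2 f:
  H = [[8, -6], [-6, 11]]
Verify stationarity: grad f(x*) = H x* + g = (0, 0).
Eigenvalues of H: 3.3153, 15.6847.
Both eigenvalues > 0, so H is positive definite -> x* is a strict local min.

min


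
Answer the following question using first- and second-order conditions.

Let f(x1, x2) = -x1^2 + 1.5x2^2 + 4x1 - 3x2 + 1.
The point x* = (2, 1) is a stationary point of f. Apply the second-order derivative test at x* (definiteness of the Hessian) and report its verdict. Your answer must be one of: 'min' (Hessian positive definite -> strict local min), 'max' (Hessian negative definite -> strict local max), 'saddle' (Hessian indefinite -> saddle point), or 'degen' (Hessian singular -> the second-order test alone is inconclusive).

Compute the Hessian H = grad^2 f:
  H = [[-2, 0], [0, 3]]
Verify stationarity: grad f(x*) = H x* + g = (0, 0).
Eigenvalues of H: -2, 3.
Eigenvalues have mixed signs, so H is indefinite -> x* is a saddle point.

saddle


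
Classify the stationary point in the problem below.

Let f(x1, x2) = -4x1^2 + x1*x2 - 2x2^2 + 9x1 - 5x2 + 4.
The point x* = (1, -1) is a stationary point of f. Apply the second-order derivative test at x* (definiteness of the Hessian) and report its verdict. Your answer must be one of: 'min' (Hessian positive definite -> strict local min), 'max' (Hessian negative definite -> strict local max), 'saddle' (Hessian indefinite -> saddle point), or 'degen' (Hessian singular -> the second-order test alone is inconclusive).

Compute the Hessian H = grad^2 f:
  H = [[-8, 1], [1, -4]]
Verify stationarity: grad f(x*) = H x* + g = (0, 0).
Eigenvalues of H: -8.2361, -3.7639.
Both eigenvalues < 0, so H is negative definite -> x* is a strict local max.

max


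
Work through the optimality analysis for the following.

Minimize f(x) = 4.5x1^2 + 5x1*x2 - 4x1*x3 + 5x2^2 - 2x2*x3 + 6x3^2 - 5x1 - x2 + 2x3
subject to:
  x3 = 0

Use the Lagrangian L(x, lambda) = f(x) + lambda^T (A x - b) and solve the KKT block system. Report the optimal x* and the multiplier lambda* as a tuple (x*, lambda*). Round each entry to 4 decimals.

Form the Lagrangian:
  L(x, lambda) = (1/2) x^T Q x + c^T x + lambda^T (A x - b)
Stationarity (grad_x L = 0): Q x + c + A^T lambda = 0.
Primal feasibility: A x = b.

This gives the KKT block system:
  [ Q   A^T ] [ x     ]   [-c ]
  [ A    0  ] [ lambda ] = [ b ]

Solving the linear system:
  x*      = (0.6923, -0.2462, 0)
  lambda* = (0.2769)
  f(x*)   = -1.6077

x* = (0.6923, -0.2462, 0), lambda* = (0.2769)


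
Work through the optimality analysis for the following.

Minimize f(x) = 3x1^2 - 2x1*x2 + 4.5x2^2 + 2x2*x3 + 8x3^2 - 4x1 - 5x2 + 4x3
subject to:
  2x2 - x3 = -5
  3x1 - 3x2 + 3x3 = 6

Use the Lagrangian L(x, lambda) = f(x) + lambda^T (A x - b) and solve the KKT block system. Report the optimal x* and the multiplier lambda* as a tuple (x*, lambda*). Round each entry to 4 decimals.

Form the Lagrangian:
  L(x, lambda) = (1/2) x^T Q x + c^T x + lambda^T (A x - b)
Stationarity (grad_x L = 0): Q x + c + A^T lambda = 0.
Primal feasibility: A x = b.

This gives the KKT block system:
  [ Q   A^T ] [ x     ]   [-c ]
  [ A    0  ] [ lambda ] = [ b ]

Solving the linear system:
  x*      = (-0.7912, -2.2088, 0.5824)
  lambda* = (13.2308, 1.4432)
  f(x*)   = 37.0165

x* = (-0.7912, -2.2088, 0.5824), lambda* = (13.2308, 1.4432)


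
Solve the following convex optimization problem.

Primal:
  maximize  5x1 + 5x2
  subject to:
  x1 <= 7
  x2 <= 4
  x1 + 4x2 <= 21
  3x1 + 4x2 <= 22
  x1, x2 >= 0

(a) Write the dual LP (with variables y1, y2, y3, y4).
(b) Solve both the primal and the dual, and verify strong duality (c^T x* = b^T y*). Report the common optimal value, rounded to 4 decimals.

The standard primal-dual pair for 'max c^T x s.t. A x <= b, x >= 0' is:
  Dual:  min b^T y  s.t.  A^T y >= c,  y >= 0.

So the dual LP is:
  minimize  7y1 + 4y2 + 21y3 + 22y4
  subject to:
    y1 + y3 + 3y4 >= 5
    y2 + 4y3 + 4y4 >= 5
    y1, y2, y3, y4 >= 0

Solving the primal: x* = (7, 0.25).
  primal value c^T x* = 36.25.
Solving the dual: y* = (1.25, 0, 0, 1.25).
  dual value b^T y* = 36.25.
Strong duality: c^T x* = b^T y*. Confirmed.

36.25


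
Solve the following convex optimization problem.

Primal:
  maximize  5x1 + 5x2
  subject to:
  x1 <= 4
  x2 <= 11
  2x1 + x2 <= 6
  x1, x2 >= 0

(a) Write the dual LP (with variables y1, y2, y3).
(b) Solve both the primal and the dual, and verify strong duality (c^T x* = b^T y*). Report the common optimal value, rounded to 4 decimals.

The standard primal-dual pair for 'max c^T x s.t. A x <= b, x >= 0' is:
  Dual:  min b^T y  s.t.  A^T y >= c,  y >= 0.

So the dual LP is:
  minimize  4y1 + 11y2 + 6y3
  subject to:
    y1 + 2y3 >= 5
    y2 + y3 >= 5
    y1, y2, y3 >= 0

Solving the primal: x* = (0, 6).
  primal value c^T x* = 30.
Solving the dual: y* = (0, 0, 5).
  dual value b^T y* = 30.
Strong duality: c^T x* = b^T y*. Confirmed.

30


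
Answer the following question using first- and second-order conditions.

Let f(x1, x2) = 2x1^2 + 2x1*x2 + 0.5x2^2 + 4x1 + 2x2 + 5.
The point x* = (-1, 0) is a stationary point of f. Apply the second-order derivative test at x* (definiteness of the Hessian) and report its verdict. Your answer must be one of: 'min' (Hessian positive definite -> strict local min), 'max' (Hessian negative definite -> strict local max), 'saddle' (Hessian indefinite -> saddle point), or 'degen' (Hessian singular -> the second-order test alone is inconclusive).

Compute the Hessian H = grad^2 f:
  H = [[4, 2], [2, 1]]
Verify stationarity: grad f(x*) = H x* + g = (0, 0).
Eigenvalues of H: 0, 5.
H has a zero eigenvalue (singular; positive semidefinite but not definite), so H is neither positive definite, negative definite, nor indefinite. The second-order test alone is inconclusive -> degen.
(Indeed, f is constant along the null direction of H through x*, so x* is not a strict local extremum.)

degen


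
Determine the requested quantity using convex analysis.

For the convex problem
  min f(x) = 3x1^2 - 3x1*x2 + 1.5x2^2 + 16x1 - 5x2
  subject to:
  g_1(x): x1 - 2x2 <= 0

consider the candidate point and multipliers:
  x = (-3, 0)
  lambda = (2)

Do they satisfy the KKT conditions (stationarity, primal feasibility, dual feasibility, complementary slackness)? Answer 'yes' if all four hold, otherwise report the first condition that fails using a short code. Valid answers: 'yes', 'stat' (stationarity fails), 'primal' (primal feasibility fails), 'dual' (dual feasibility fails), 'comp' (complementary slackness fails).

Gradient of f: grad f(x) = Q x + c = (-2, 4)
Constraint values g_i(x) = a_i^T x - b_i:
  g_1((-3, 0)) = -3
Stationarity residual: grad f(x) + sum_i lambda_i a_i = (0, 0)
  -> stationarity OK
Primal feasibility (all g_i <= 0): OK
Dual feasibility (all lambda_i >= 0): OK
Complementary slackness (lambda_i * g_i(x) = 0 for all i): FAILS

Verdict: the first failing condition is complementary_slackness -> comp.

comp


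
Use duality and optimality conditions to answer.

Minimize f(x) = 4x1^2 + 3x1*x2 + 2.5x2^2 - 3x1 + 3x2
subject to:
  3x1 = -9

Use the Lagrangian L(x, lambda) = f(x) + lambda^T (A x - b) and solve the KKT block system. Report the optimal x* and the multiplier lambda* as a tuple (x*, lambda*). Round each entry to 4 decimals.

Form the Lagrangian:
  L(x, lambda) = (1/2) x^T Q x + c^T x + lambda^T (A x - b)
Stationarity (grad_x L = 0): Q x + c + A^T lambda = 0.
Primal feasibility: A x = b.

This gives the KKT block system:
  [ Q   A^T ] [ x     ]   [-c ]
  [ A    0  ] [ lambda ] = [ b ]

Solving the linear system:
  x*      = (-3, 1.2)
  lambda* = (7.8)
  f(x*)   = 41.4

x* = (-3, 1.2), lambda* = (7.8)


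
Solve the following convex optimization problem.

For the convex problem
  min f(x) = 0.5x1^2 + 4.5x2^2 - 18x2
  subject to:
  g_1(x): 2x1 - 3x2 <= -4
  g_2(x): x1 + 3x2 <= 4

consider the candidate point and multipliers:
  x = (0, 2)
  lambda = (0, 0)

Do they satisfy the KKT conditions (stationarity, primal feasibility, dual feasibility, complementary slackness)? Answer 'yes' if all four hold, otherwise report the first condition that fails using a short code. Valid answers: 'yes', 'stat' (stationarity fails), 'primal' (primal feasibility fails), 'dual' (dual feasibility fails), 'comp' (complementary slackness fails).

Gradient of f: grad f(x) = Q x + c = (0, 0)
Constraint values g_i(x) = a_i^T x - b_i:
  g_1((0, 2)) = -2
  g_2((0, 2)) = 2
Stationarity residual: grad f(x) + sum_i lambda_i a_i = (0, 0)
  -> stationarity OK
Primal feasibility (all g_i <= 0): FAILS
Dual feasibility (all lambda_i >= 0): OK
Complementary slackness (lambda_i * g_i(x) = 0 for all i): OK

Verdict: the first failing condition is primal_feasibility -> primal.

primal


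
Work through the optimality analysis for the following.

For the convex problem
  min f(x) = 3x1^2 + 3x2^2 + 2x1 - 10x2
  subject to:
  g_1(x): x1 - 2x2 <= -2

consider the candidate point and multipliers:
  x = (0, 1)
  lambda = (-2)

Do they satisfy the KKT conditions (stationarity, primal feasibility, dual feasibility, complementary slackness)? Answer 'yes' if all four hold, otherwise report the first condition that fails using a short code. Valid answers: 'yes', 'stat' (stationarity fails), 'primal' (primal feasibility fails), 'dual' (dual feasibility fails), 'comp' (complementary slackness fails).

Gradient of f: grad f(x) = Q x + c = (2, -4)
Constraint values g_i(x) = a_i^T x - b_i:
  g_1((0, 1)) = 0
Stationarity residual: grad f(x) + sum_i lambda_i a_i = (0, 0)
  -> stationarity OK
Primal feasibility (all g_i <= 0): OK
Dual feasibility (all lambda_i >= 0): FAILS
Complementary slackness (lambda_i * g_i(x) = 0 for all i): OK

Verdict: the first failing condition is dual_feasibility -> dual.

dual


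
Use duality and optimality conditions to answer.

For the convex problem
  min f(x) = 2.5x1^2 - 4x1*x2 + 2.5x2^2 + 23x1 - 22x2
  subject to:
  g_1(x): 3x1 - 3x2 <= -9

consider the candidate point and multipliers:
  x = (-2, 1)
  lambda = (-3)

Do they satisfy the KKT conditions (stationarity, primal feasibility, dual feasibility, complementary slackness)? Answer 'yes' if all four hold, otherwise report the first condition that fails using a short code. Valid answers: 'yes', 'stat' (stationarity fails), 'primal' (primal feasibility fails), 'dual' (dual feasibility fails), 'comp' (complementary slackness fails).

Gradient of f: grad f(x) = Q x + c = (9, -9)
Constraint values g_i(x) = a_i^T x - b_i:
  g_1((-2, 1)) = 0
Stationarity residual: grad f(x) + sum_i lambda_i a_i = (0, 0)
  -> stationarity OK
Primal feasibility (all g_i <= 0): OK
Dual feasibility (all lambda_i >= 0): FAILS
Complementary slackness (lambda_i * g_i(x) = 0 for all i): OK

Verdict: the first failing condition is dual_feasibility -> dual.

dual


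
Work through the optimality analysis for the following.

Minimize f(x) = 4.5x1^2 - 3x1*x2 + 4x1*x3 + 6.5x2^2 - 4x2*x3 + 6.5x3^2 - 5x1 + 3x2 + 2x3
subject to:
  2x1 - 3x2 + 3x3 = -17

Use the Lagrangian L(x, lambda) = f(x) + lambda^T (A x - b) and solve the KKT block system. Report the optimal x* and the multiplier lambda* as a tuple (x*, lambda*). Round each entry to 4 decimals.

Form the Lagrangian:
  L(x, lambda) = (1/2) x^T Q x + c^T x + lambda^T (A x - b)
Stationarity (grad_x L = 0): Q x + c + A^T lambda = 0.
Primal feasibility: A x = b.

This gives the KKT block system:
  [ Q   A^T ] [ x     ]   [-c ]
  [ A    0  ] [ lambda ] = [ b ]

Solving the linear system:
  x*      = (-0.9103, 2.3027, -2.7571)
  lambda* = (15.5648)
  f(x*)   = 135.2732

x* = (-0.9103, 2.3027, -2.7571), lambda* = (15.5648)


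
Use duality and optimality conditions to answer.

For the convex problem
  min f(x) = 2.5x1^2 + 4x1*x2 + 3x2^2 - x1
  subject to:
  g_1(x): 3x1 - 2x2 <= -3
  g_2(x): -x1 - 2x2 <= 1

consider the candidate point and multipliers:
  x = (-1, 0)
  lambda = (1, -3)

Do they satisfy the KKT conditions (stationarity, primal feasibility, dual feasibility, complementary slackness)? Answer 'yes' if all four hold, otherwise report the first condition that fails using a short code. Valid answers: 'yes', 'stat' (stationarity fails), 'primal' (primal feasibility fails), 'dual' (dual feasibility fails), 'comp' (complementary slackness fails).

Gradient of f: grad f(x) = Q x + c = (-6, -4)
Constraint values g_i(x) = a_i^T x - b_i:
  g_1((-1, 0)) = 0
  g_2((-1, 0)) = 0
Stationarity residual: grad f(x) + sum_i lambda_i a_i = (0, 0)
  -> stationarity OK
Primal feasibility (all g_i <= 0): OK
Dual feasibility (all lambda_i >= 0): FAILS
Complementary slackness (lambda_i * g_i(x) = 0 for all i): OK

Verdict: the first failing condition is dual_feasibility -> dual.

dual


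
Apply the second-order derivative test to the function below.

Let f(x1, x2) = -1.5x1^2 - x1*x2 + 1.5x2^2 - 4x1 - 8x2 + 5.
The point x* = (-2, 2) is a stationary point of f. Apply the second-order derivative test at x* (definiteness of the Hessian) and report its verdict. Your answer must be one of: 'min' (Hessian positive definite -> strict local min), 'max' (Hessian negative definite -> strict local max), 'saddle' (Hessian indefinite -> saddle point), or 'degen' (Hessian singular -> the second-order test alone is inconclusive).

Compute the Hessian H = grad^2 f:
  H = [[-3, -1], [-1, 3]]
Verify stationarity: grad f(x*) = H x* + g = (0, 0).
Eigenvalues of H: -3.1623, 3.1623.
Eigenvalues have mixed signs, so H is indefinite -> x* is a saddle point.

saddle


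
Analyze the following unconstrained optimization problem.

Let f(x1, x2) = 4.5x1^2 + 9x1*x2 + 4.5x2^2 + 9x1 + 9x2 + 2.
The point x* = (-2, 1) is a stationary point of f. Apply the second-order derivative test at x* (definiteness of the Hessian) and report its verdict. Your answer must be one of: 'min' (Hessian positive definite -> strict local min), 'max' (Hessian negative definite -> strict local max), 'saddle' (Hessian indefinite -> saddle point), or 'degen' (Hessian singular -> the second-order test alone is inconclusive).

Compute the Hessian H = grad^2 f:
  H = [[9, 9], [9, 9]]
Verify stationarity: grad f(x*) = H x* + g = (0, 0).
Eigenvalues of H: 0, 18.
H has a zero eigenvalue (singular; positive semidefinite but not definite), so H is neither positive definite, negative definite, nor indefinite. The second-order test alone is inconclusive -> degen.
(Indeed, f is constant along the null direction of H through x*, so x* is not a strict local extremum.)

degen


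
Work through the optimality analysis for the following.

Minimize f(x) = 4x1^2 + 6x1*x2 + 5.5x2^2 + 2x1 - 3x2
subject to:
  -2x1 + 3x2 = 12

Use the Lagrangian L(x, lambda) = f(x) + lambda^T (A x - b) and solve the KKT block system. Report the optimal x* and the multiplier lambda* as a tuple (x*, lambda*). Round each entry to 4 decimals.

Form the Lagrangian:
  L(x, lambda) = (1/2) x^T Q x + c^T x + lambda^T (A x - b)
Stationarity (grad_x L = 0): Q x + c + A^T lambda = 0.
Primal feasibility: A x = b.

This gives the KKT block system:
  [ Q   A^T ] [ x     ]   [-c ]
  [ A    0  ] [ lambda ] = [ b ]

Solving the linear system:
  x*      = (-2.5532, 2.2979)
  lambda* = (-2.3191)
  f(x*)   = 7.9149

x* = (-2.5532, 2.2979), lambda* = (-2.3191)


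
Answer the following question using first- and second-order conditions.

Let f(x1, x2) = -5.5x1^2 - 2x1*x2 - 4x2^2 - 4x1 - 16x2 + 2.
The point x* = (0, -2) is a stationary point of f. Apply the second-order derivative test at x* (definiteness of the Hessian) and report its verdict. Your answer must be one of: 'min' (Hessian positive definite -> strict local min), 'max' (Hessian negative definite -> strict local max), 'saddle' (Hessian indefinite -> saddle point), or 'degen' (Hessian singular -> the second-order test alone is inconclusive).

Compute the Hessian H = grad^2 f:
  H = [[-11, -2], [-2, -8]]
Verify stationarity: grad f(x*) = H x* + g = (0, 0).
Eigenvalues of H: -12, -7.
Both eigenvalues < 0, so H is negative definite -> x* is a strict local max.

max


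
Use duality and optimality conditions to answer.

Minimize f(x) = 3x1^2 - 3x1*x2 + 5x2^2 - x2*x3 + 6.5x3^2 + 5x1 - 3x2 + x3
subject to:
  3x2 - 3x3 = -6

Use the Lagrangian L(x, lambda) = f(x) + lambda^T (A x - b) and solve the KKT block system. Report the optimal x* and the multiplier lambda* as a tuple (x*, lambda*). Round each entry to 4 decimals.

Form the Lagrangian:
  L(x, lambda) = (1/2) x^T Q x + c^T x + lambda^T (A x - b)
Stationarity (grad_x L = 0): Q x + c + A^T lambda = 0.
Primal feasibility: A x = b.

This gives the KKT block system:
  [ Q   A^T ] [ x     ]   [-c ]
  [ A    0  ] [ lambda ] = [ b ]

Solving the linear system:
  x*      = (-1.4615, -1.2564, 0.7436)
  lambda* = (3.9744)
  f(x*)   = 10.5256

x* = (-1.4615, -1.2564, 0.7436), lambda* = (3.9744)


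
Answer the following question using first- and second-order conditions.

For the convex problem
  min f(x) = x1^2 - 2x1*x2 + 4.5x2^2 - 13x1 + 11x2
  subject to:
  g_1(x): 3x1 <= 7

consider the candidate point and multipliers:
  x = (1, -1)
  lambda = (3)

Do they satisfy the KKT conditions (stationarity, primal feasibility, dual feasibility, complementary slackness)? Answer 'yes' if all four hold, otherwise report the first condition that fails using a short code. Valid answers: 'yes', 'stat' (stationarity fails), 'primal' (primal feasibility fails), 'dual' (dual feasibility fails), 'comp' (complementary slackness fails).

Gradient of f: grad f(x) = Q x + c = (-9, 0)
Constraint values g_i(x) = a_i^T x - b_i:
  g_1((1, -1)) = -4
Stationarity residual: grad f(x) + sum_i lambda_i a_i = (0, 0)
  -> stationarity OK
Primal feasibility (all g_i <= 0): OK
Dual feasibility (all lambda_i >= 0): OK
Complementary slackness (lambda_i * g_i(x) = 0 for all i): FAILS

Verdict: the first failing condition is complementary_slackness -> comp.

comp


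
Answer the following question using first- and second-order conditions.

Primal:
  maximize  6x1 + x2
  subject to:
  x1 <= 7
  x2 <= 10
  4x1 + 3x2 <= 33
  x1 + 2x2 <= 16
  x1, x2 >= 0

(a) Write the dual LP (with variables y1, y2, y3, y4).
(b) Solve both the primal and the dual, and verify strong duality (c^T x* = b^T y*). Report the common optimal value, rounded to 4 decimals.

The standard primal-dual pair for 'max c^T x s.t. A x <= b, x >= 0' is:
  Dual:  min b^T y  s.t.  A^T y >= c,  y >= 0.

So the dual LP is:
  minimize  7y1 + 10y2 + 33y3 + 16y4
  subject to:
    y1 + 4y3 + y4 >= 6
    y2 + 3y3 + 2y4 >= 1
    y1, y2, y3, y4 >= 0

Solving the primal: x* = (7, 1.6667).
  primal value c^T x* = 43.6667.
Solving the dual: y* = (4.6667, 0, 0.3333, 0).
  dual value b^T y* = 43.6667.
Strong duality: c^T x* = b^T y*. Confirmed.

43.6667


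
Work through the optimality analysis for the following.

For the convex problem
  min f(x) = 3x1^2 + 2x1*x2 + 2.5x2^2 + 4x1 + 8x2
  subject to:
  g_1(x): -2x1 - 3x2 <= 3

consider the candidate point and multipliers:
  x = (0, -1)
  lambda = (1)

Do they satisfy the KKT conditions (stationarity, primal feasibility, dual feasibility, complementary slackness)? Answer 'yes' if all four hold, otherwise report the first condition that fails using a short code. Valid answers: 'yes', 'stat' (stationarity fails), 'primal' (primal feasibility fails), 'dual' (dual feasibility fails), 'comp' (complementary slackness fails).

Gradient of f: grad f(x) = Q x + c = (2, 3)
Constraint values g_i(x) = a_i^T x - b_i:
  g_1((0, -1)) = 0
Stationarity residual: grad f(x) + sum_i lambda_i a_i = (0, 0)
  -> stationarity OK
Primal feasibility (all g_i <= 0): OK
Dual feasibility (all lambda_i >= 0): OK
Complementary slackness (lambda_i * g_i(x) = 0 for all i): OK

Verdict: yes, KKT holds.

yes


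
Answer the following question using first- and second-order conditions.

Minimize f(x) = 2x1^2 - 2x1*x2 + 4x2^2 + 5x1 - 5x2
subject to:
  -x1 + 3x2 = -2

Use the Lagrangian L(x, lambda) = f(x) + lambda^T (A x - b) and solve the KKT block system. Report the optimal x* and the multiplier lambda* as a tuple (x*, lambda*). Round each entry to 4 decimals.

Form the Lagrangian:
  L(x, lambda) = (1/2) x^T Q x + c^T x + lambda^T (A x - b)
Stationarity (grad_x L = 0): Q x + c + A^T lambda = 0.
Primal feasibility: A x = b.

This gives the KKT block system:
  [ Q   A^T ] [ x     ]   [-c ]
  [ A    0  ] [ lambda ] = [ b ]

Solving the linear system:
  x*      = (-0.8125, -0.9375)
  lambda* = (3.625)
  f(x*)   = 3.9375

x* = (-0.8125, -0.9375), lambda* = (3.625)


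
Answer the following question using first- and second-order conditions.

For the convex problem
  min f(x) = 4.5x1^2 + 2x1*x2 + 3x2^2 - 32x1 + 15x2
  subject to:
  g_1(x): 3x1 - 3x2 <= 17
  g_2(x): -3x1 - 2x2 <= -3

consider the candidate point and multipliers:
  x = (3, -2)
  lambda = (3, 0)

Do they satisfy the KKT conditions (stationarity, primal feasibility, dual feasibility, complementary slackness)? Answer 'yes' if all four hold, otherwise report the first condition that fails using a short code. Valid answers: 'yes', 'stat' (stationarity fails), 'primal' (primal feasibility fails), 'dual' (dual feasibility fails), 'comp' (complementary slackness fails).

Gradient of f: grad f(x) = Q x + c = (-9, 9)
Constraint values g_i(x) = a_i^T x - b_i:
  g_1((3, -2)) = -2
  g_2((3, -2)) = -2
Stationarity residual: grad f(x) + sum_i lambda_i a_i = (0, 0)
  -> stationarity OK
Primal feasibility (all g_i <= 0): OK
Dual feasibility (all lambda_i >= 0): OK
Complementary slackness (lambda_i * g_i(x) = 0 for all i): FAILS

Verdict: the first failing condition is complementary_slackness -> comp.

comp


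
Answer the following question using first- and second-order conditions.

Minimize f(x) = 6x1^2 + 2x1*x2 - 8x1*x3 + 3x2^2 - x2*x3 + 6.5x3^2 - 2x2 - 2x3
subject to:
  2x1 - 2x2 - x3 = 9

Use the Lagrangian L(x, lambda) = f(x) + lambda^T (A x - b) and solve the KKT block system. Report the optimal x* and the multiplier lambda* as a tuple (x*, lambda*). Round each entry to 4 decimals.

Form the Lagrangian:
  L(x, lambda) = (1/2) x^T Q x + c^T x + lambda^T (A x - b)
Stationarity (grad_x L = 0): Q x + c + A^T lambda = 0.
Primal feasibility: A x = b.

This gives the KKT block system:
  [ Q   A^T ] [ x     ]   [-c ]
  [ A    0  ] [ lambda ] = [ b ]

Solving the linear system:
  x*      = (2.1395, -2.7093, 0.6977)
  lambda* = (-7.3372)
  f(x*)   = 35.0291

x* = (2.1395, -2.7093, 0.6977), lambda* = (-7.3372)


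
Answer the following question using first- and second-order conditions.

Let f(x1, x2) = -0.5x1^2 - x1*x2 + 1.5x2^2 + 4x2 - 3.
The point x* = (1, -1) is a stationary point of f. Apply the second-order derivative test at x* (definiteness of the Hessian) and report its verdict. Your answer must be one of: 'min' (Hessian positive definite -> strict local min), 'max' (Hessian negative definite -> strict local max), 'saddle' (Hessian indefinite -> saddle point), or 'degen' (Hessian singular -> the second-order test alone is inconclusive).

Compute the Hessian H = grad^2 f:
  H = [[-1, -1], [-1, 3]]
Verify stationarity: grad f(x*) = H x* + g = (0, 0).
Eigenvalues of H: -1.2361, 3.2361.
Eigenvalues have mixed signs, so H is indefinite -> x* is a saddle point.

saddle


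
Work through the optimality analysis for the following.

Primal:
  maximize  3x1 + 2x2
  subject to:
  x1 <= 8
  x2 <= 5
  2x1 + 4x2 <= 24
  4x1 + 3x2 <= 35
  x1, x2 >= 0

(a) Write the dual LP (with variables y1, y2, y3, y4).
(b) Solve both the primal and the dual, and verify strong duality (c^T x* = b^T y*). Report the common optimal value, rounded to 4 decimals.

The standard primal-dual pair for 'max c^T x s.t. A x <= b, x >= 0' is:
  Dual:  min b^T y  s.t.  A^T y >= c,  y >= 0.

So the dual LP is:
  minimize  8y1 + 5y2 + 24y3 + 35y4
  subject to:
    y1 + 2y3 + 4y4 >= 3
    y2 + 4y3 + 3y4 >= 2
    y1, y2, y3, y4 >= 0

Solving the primal: x* = (8, 1).
  primal value c^T x* = 26.
Solving the dual: y* = (0.3333, 0, 0, 0.6667).
  dual value b^T y* = 26.
Strong duality: c^T x* = b^T y*. Confirmed.

26


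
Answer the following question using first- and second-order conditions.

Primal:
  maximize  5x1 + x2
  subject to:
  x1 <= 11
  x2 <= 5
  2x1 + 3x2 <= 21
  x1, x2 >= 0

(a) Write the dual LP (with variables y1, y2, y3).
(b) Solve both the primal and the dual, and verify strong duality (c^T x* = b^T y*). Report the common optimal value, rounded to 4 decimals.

The standard primal-dual pair for 'max c^T x s.t. A x <= b, x >= 0' is:
  Dual:  min b^T y  s.t.  A^T y >= c,  y >= 0.

So the dual LP is:
  minimize  11y1 + 5y2 + 21y3
  subject to:
    y1 + 2y3 >= 5
    y2 + 3y3 >= 1
    y1, y2, y3 >= 0

Solving the primal: x* = (10.5, 0).
  primal value c^T x* = 52.5.
Solving the dual: y* = (0, 0, 2.5).
  dual value b^T y* = 52.5.
Strong duality: c^T x* = b^T y*. Confirmed.

52.5


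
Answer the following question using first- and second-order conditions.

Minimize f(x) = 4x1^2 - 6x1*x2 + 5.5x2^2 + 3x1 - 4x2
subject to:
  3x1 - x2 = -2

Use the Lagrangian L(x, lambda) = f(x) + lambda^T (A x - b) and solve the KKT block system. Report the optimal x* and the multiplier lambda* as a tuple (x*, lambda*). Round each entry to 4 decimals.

Form the Lagrangian:
  L(x, lambda) = (1/2) x^T Q x + c^T x + lambda^T (A x - b)
Stationarity (grad_x L = 0): Q x + c + A^T lambda = 0.
Primal feasibility: A x = b.

This gives the KKT block system:
  [ Q   A^T ] [ x     ]   [-c ]
  [ A    0  ] [ lambda ] = [ b ]

Solving the linear system:
  x*      = (-0.6338, 0.0986)
  lambda* = (0.8873)
  f(x*)   = -0.2606

x* = (-0.6338, 0.0986), lambda* = (0.8873)


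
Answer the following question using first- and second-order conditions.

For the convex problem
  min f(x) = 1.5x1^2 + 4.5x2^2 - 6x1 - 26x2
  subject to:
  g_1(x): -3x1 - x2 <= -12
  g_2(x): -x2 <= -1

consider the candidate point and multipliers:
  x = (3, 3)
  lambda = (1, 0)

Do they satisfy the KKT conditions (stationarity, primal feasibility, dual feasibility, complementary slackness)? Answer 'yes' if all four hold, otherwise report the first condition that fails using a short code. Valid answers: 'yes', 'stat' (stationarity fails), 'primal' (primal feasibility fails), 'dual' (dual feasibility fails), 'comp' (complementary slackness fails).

Gradient of f: grad f(x) = Q x + c = (3, 1)
Constraint values g_i(x) = a_i^T x - b_i:
  g_1((3, 3)) = 0
  g_2((3, 3)) = -2
Stationarity residual: grad f(x) + sum_i lambda_i a_i = (0, 0)
  -> stationarity OK
Primal feasibility (all g_i <= 0): OK
Dual feasibility (all lambda_i >= 0): OK
Complementary slackness (lambda_i * g_i(x) = 0 for all i): OK

Verdict: yes, KKT holds.

yes


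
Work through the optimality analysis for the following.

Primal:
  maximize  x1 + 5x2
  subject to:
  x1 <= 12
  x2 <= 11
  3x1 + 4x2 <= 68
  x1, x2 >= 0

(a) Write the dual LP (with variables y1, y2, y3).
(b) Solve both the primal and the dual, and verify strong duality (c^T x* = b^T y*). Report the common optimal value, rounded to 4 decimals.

The standard primal-dual pair for 'max c^T x s.t. A x <= b, x >= 0' is:
  Dual:  min b^T y  s.t.  A^T y >= c,  y >= 0.

So the dual LP is:
  minimize  12y1 + 11y2 + 68y3
  subject to:
    y1 + 3y3 >= 1
    y2 + 4y3 >= 5
    y1, y2, y3 >= 0

Solving the primal: x* = (8, 11).
  primal value c^T x* = 63.
Solving the dual: y* = (0, 3.6667, 0.3333).
  dual value b^T y* = 63.
Strong duality: c^T x* = b^T y*. Confirmed.

63


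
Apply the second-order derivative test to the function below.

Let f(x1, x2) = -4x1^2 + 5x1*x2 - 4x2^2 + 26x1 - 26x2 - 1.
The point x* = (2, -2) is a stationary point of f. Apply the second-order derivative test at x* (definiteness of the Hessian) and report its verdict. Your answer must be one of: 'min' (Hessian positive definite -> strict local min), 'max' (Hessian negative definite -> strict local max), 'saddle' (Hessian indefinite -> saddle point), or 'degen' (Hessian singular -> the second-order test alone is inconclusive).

Compute the Hessian H = grad^2 f:
  H = [[-8, 5], [5, -8]]
Verify stationarity: grad f(x*) = H x* + g = (0, 0).
Eigenvalues of H: -13, -3.
Both eigenvalues < 0, so H is negative definite -> x* is a strict local max.

max


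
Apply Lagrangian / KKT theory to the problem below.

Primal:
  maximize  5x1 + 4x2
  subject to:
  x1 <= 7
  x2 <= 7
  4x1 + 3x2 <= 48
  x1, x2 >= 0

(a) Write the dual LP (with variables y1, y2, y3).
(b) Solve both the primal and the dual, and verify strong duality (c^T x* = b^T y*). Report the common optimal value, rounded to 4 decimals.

The standard primal-dual pair for 'max c^T x s.t. A x <= b, x >= 0' is:
  Dual:  min b^T y  s.t.  A^T y >= c,  y >= 0.

So the dual LP is:
  minimize  7y1 + 7y2 + 48y3
  subject to:
    y1 + 4y3 >= 5
    y2 + 3y3 >= 4
    y1, y2, y3 >= 0

Solving the primal: x* = (6.75, 7).
  primal value c^T x* = 61.75.
Solving the dual: y* = (0, 0.25, 1.25).
  dual value b^T y* = 61.75.
Strong duality: c^T x* = b^T y*. Confirmed.

61.75


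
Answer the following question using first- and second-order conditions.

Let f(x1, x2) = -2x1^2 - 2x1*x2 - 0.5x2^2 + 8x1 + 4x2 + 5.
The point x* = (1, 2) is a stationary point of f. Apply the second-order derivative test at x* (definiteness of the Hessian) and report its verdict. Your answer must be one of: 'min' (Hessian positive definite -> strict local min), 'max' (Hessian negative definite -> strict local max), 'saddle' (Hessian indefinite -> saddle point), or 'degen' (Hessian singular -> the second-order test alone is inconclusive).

Compute the Hessian H = grad^2 f:
  H = [[-4, -2], [-2, -1]]
Verify stationarity: grad f(x*) = H x* + g = (0, 0).
Eigenvalues of H: -5, 0.
H has a zero eigenvalue (singular; negative semidefinite but not definite), so H is neither positive definite, negative definite, nor indefinite. The second-order test alone is inconclusive -> degen.
(Indeed, f is constant along the null direction of H through x*, so x* is not a strict local extremum.)

degen


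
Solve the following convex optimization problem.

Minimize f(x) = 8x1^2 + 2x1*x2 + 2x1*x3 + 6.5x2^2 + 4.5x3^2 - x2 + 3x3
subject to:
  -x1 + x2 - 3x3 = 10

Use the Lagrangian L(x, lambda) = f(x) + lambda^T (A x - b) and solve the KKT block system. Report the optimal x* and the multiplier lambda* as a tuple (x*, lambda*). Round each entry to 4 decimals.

Form the Lagrangian:
  L(x, lambda) = (1/2) x^T Q x + c^T x + lambda^T (A x - b)
Stationarity (grad_x L = 0): Q x + c + A^T lambda = 0.
Primal feasibility: A x = b.

This gives the KKT block system:
  [ Q   A^T ] [ x     ]   [-c ]
  [ A    0  ] [ lambda ] = [ b ]

Solving the linear system:
  x*      = (-0.2278, 0.7414, -3.0103)
  lambda* = (-8.1827)
  f(x*)   = 36.0272

x* = (-0.2278, 0.7414, -3.0103), lambda* = (-8.1827)


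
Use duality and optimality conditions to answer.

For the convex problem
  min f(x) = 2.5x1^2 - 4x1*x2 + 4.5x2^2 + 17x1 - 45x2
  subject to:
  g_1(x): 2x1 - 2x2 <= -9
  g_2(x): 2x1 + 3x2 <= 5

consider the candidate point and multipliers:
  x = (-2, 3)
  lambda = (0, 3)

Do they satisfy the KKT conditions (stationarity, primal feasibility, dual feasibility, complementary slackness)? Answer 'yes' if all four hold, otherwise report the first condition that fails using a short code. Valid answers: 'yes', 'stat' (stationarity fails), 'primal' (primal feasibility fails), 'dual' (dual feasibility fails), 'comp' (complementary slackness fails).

Gradient of f: grad f(x) = Q x + c = (-5, -10)
Constraint values g_i(x) = a_i^T x - b_i:
  g_1((-2, 3)) = -1
  g_2((-2, 3)) = 0
Stationarity residual: grad f(x) + sum_i lambda_i a_i = (1, -1)
  -> stationarity FAILS
Primal feasibility (all g_i <= 0): OK
Dual feasibility (all lambda_i >= 0): OK
Complementary slackness (lambda_i * g_i(x) = 0 for all i): OK

Verdict: the first failing condition is stationarity -> stat.

stat


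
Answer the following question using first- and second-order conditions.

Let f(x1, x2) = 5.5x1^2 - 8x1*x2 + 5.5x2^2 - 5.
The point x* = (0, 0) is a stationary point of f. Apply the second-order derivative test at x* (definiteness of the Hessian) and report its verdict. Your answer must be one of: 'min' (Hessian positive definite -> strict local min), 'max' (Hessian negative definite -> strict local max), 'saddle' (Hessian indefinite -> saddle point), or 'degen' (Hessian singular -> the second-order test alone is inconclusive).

Compute the Hessian H = grad^2 f:
  H = [[11, -8], [-8, 11]]
Verify stationarity: grad f(x*) = H x* + g = (0, 0).
Eigenvalues of H: 3, 19.
Both eigenvalues > 0, so H is positive definite -> x* is a strict local min.

min


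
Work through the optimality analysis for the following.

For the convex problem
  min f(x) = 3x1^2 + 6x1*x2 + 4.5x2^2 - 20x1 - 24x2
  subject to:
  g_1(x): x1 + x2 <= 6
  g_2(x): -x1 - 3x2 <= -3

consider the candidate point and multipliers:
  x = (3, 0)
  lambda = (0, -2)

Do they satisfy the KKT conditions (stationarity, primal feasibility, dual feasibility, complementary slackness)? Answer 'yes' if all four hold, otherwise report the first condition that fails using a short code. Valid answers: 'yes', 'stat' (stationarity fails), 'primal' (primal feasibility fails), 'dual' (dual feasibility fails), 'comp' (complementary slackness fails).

Gradient of f: grad f(x) = Q x + c = (-2, -6)
Constraint values g_i(x) = a_i^T x - b_i:
  g_1((3, 0)) = -3
  g_2((3, 0)) = 0
Stationarity residual: grad f(x) + sum_i lambda_i a_i = (0, 0)
  -> stationarity OK
Primal feasibility (all g_i <= 0): OK
Dual feasibility (all lambda_i >= 0): FAILS
Complementary slackness (lambda_i * g_i(x) = 0 for all i): OK

Verdict: the first failing condition is dual_feasibility -> dual.

dual


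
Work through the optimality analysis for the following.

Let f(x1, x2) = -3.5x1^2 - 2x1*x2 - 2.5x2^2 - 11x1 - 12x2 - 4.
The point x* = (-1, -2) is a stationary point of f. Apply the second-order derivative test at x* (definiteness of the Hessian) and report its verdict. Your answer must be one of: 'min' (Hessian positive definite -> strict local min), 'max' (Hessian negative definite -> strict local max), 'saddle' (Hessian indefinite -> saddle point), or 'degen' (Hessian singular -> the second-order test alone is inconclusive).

Compute the Hessian H = grad^2 f:
  H = [[-7, -2], [-2, -5]]
Verify stationarity: grad f(x*) = H x* + g = (0, 0).
Eigenvalues of H: -8.2361, -3.7639.
Both eigenvalues < 0, so H is negative definite -> x* is a strict local max.

max


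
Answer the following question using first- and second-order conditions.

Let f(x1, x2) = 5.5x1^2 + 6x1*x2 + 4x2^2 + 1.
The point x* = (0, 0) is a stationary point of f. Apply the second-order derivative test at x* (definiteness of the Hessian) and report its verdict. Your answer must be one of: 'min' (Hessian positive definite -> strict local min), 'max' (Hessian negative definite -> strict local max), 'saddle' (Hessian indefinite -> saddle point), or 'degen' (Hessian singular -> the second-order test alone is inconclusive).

Compute the Hessian H = grad^2 f:
  H = [[11, 6], [6, 8]]
Verify stationarity: grad f(x*) = H x* + g = (0, 0).
Eigenvalues of H: 3.3153, 15.6847.
Both eigenvalues > 0, so H is positive definite -> x* is a strict local min.

min


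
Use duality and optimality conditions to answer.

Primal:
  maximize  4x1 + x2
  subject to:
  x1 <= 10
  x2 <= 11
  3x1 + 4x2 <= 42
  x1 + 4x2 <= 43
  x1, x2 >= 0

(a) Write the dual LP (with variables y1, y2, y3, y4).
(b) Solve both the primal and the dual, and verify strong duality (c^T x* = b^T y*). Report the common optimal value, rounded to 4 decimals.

The standard primal-dual pair for 'max c^T x s.t. A x <= b, x >= 0' is:
  Dual:  min b^T y  s.t.  A^T y >= c,  y >= 0.

So the dual LP is:
  minimize  10y1 + 11y2 + 42y3 + 43y4
  subject to:
    y1 + 3y3 + y4 >= 4
    y2 + 4y3 + 4y4 >= 1
    y1, y2, y3, y4 >= 0

Solving the primal: x* = (10, 3).
  primal value c^T x* = 43.
Solving the dual: y* = (3.25, 0, 0.25, 0).
  dual value b^T y* = 43.
Strong duality: c^T x* = b^T y*. Confirmed.

43
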